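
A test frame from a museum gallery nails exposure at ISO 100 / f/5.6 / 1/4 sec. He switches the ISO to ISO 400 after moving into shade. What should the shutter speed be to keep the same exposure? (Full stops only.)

1/15s

ISO: 100 → 200 → 400 — 2 stops raised (brighter).
Need 2 stops darker from the shutter speed: 1/4 → 1/8 → 1/15.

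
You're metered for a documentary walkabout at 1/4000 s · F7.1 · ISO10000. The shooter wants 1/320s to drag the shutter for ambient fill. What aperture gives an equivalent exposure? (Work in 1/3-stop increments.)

Shutter speed: 1/4000 → 1/3200 → 1/2500 → 1/2000 → 1/1600 → 1/1250 → 1/1000 → 1/800 → 1/640 → 1/500 → 1/400 → 1/320 — 3 2/3 stops longer (brighter).
Need 3 2/3 stops darker from the aperture: f/7.1 → f/8 → f/9 → f/10 → f/11 → f/13 → f/14 → f/16 → f/18 → f/20 → f/22 → f/25.

f/25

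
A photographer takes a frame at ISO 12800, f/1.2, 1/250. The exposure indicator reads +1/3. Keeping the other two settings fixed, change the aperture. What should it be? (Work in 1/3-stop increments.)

Overexposed by 1/3 stop → need 1/3 stop darker.
Aperture: f/1.2 → f/1.4.

f/1.4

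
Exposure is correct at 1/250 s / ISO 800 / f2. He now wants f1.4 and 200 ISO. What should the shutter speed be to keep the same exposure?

1/125s

Aperture: f/2 → f/1.4 — 1 stop opened up (brighter).
ISO: 800 → 400 → 200 — 2 stops lower (darker).
Net change so far: 1 stop darker. Offset with the shutter speed: 1/250 → 1/125.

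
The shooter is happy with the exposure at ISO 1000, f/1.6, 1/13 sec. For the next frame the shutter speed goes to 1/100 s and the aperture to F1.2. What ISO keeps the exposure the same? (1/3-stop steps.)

Shutter speed: 1/13 → 1/15 → 1/20 → 1/25 → 1/30 → 1/40 → 1/50 → 1/60 → 1/80 → 1/100 — 3 stops shorter (darker).
Aperture: f/1.6 → f/1.4 → f/1.2 — 2/3 stop wider (brighter).
Net change so far: 2 1/3 stops darker. Offset with the ISO: 1000 → 1250 → 1600 → 2000 → 2500 → 3200 → 4000 → 5000.

ISO 5000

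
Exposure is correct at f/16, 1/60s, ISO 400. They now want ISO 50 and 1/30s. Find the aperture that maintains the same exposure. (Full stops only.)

f/8

ISO: 400 → 200 → 100 → 50 — 3 stops dropped (darker).
Shutter speed: 1/60 → 1/30 — 1 stop slower (brighter).
Net change so far: 2 stops darker. Offset with the aperture: f/16 → f/11 → f/8.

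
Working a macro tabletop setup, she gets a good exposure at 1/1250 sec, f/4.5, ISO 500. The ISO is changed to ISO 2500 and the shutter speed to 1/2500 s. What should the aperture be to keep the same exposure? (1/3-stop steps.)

f/7.1

ISO: 500 → 640 → 800 → 1000 → 1250 → 1600 → 2000 → 2500 — 2 1/3 stops raised (brighter).
Shutter speed: 1/1250 → 1/1600 → 1/2000 → 1/2500 — 1 stop shorter (darker).
Net change so far: 1 1/3 stops brighter. Offset with the aperture: f/4.5 → f/5 → f/5.6 → f/6.3 → f/7.1.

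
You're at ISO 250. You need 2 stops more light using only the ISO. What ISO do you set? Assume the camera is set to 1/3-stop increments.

ISO 1000

ISO: 250 → 320 → 400 → 500 → 640 → 800 → 1000 — 2 stops higher (brighter).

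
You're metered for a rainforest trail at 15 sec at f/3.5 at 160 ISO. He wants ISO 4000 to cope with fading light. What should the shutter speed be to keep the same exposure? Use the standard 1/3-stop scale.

ISO: 160 → 200 → 250 → 320 → 400 → 500 → 640 → 800 → 1000 → 1250 → 1600 → 2000 → 2500 → 3200 → 4000 — 4 2/3 stops higher (brighter).
Need 4 2/3 stops darker from the shutter speed: 15 → 13 → 10 → 8 → 6 → 5 → 4 → 3.2 → 2.5 → 2 → 1.6 → 1.3 → 1 → 0.8 → 0.6.

0.6 s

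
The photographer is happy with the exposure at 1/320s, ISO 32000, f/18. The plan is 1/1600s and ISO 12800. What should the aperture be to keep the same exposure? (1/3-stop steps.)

f/5

Shutter speed: 1/320 → 1/400 → 1/500 → 1/640 → 1/800 → 1/1000 → 1/1250 → 1/1600 — 2 1/3 stops shorter (darker).
ISO: 32000 → 25600 → 20000 → 16000 → 12800 — 1 1/3 stops lower (darker).
Net change so far: 3 2/3 stops darker. Offset with the aperture: f/18 → f/16 → f/14 → f/13 → f/11 → f/10 → f/9 → f/8 → f/7.1 → f/6.3 → f/5.6 → f/5.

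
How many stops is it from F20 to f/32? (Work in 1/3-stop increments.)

1 1/3 stops

f/20 → f/22 → f/25 → f/29 → f/32 — count the steps: 4 third-stops = 1 1/3 stops.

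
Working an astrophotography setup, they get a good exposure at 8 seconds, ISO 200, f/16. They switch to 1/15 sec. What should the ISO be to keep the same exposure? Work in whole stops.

Shutter speed: 8 → 4 → 2 → 1 → 1/2 → 1/4 → 1/8 → 1/15 — 7 stops faster (darker).
Need 7 stops brighter from the ISO: 200 → 400 → 800 → 1600 → 3200 → 6400 → 12800 → 25600.

ISO 25600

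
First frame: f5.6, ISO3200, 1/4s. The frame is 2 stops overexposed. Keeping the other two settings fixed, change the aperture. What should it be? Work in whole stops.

Overexposed by 2 stops → need 2 stops darker.
Aperture: f/5.6 → f/8 → f/11.

f/11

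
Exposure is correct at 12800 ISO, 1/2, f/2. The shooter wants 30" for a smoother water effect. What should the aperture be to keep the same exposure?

f/16

Shutter speed: 1/2 → 1 → 2 → 4 → 8 → 15 → 30 — 6 stops longer (brighter).
Need 6 stops darker from the aperture: f/2 → f/2.8 → f/4 → f/5.6 → f/8 → f/11 → f/16.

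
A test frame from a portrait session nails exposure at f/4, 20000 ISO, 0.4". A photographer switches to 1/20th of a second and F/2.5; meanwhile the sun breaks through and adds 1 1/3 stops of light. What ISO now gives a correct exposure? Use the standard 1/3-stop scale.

Scene light: 1 1/3 stops brighter.
Shutter speed: 0.4 → 0.3 → 1/4 → 1/5 → 1/6 → 1/8 → 1/10 → 1/13 → 1/15 → 1/20 — 3 stops faster (darker).
Aperture: f/4 → f/3.5 → f/3.2 → f/2.8 → f/2.5 — 1 1/3 stops wider (brighter).
Net so far: 1/3 stop darker. ISO: 20000 → 25600.

ISO 25600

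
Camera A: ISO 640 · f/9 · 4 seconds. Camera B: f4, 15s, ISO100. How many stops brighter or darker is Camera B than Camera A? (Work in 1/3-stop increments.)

Aperture: f/9 → f/8 → f/7.1 → f/6.3 → f/5.6 → f/5 → f/4.5 → f/4 — 2 1/3 stops wider (brighter).
Shutter speed: 4 → 5 → 6 → 8 → 10 → 13 → 15 — 2 stops longer (brighter).
ISO: 640 → 500 → 400 → 320 → 250 → 200 → 160 → 125 → 100 — 2 2/3 stops lower (darker).
Net: +2 1/3 +2 −2 2/3 = +1 2/3 stops.

1 2/3 stops brighter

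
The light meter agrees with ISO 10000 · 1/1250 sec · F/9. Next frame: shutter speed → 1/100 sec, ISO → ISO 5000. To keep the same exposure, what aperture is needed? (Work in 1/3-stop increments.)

f/22

Shutter speed: 1/1250 → 1/1000 → 1/800 → 1/640 → 1/500 → 1/400 → 1/320 → 1/250 → 1/200 → 1/160 → 1/125 → 1/100 — 3 2/3 stops slower (brighter).
ISO: 10000 → 8000 → 6400 → 5000 — 1 stop lower (darker).
Net change so far: 2 2/3 stops brighter. Offset with the aperture: f/9 → f/10 → f/11 → f/13 → f/14 → f/16 → f/18 → f/20 → f/22.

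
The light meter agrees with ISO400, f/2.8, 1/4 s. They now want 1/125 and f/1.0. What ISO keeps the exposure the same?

ISO 1600

Shutter speed: 1/4 → 1/8 → 1/15 → 1/30 → 1/60 → 1/125 — 5 stops faster (darker).
Aperture: f/2.8 → f/2 → f/1.4 → f/1.0 — 3 stops opened up (brighter).
Net change so far: 2 stops darker. Offset with the ISO: 400 → 800 → 1600.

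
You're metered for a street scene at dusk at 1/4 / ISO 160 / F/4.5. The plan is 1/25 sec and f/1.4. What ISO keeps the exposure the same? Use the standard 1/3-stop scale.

ISO 100

Shutter speed: 1/4 → 1/5 → 1/6 → 1/8 → 1/10 → 1/13 → 1/15 → 1/20 → 1/25 — 2 2/3 stops faster (darker).
Aperture: f/4.5 → f/4 → f/3.5 → f/3.2 → f/2.8 → f/2.5 → f/2.2 → f/2 → f/1.8 → f/1.6 → f/1.4 — 3 1/3 stops opened up (brighter).
Net change so far: 2/3 stop brighter. Offset with the ISO: 160 → 125 → 100.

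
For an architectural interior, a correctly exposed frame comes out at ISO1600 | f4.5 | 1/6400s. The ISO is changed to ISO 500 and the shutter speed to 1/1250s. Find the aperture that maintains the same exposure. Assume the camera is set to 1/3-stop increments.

ISO: 1600 → 1250 → 1000 → 800 → 640 → 500 — 1 2/3 stops lower (darker).
Shutter speed: 1/6400 → 1/5000 → 1/4000 → 1/3200 → 1/2500 → 1/2000 → 1/1600 → 1/1250 — 2 1/3 stops slower (brighter).
Net change so far: 2/3 stop brighter. Offset with the aperture: f/4.5 → f/5 → f/5.6.

f/5.6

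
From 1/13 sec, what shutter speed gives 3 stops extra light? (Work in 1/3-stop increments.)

0.6 s

Shutter speed: 1/13 → 1/10 → 1/8 → 1/6 → 1/5 → 1/4 → 0.3 → 0.4 → 0.5 → 0.6 — 3 stops longer (brighter).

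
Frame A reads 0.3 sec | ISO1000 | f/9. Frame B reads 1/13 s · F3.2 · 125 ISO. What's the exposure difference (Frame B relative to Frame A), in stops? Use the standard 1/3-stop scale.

Aperture: f/9 → f/8 → f/7.1 → f/6.3 → f/5.6 → f/5 → f/4.5 → f/4 → f/3.5 → f/3.2 — 3 stops opened up (brighter).
Shutter speed: 0.3 → 1/4 → 1/5 → 1/6 → 1/8 → 1/10 → 1/13 — 2 stops faster (darker).
ISO: 1000 → 800 → 640 → 500 → 400 → 320 → 250 → 200 → 160 → 125 — 3 stops dropped (darker).
Net: +3 −2 −3 = −2 stops.

2 stops darker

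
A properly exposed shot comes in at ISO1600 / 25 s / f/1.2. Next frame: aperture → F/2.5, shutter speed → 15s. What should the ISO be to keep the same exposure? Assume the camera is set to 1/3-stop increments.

ISO 10000

Aperture: f/1.2 → f/1.4 → f/1.6 → f/1.8 → f/2 → f/2.2 → f/2.5 — 2 stops narrower (darker).
Shutter speed: 25 → 20 → 15 — 2/3 stop shorter (darker).
Net change so far: 2 2/3 stops darker. Offset with the ISO: 1600 → 2000 → 2500 → 3200 → 4000 → 5000 → 6400 → 8000 → 10000.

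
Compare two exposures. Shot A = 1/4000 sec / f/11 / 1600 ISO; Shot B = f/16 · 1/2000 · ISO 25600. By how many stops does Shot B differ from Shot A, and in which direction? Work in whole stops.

Aperture: f/11 → f/16 — 1 stop stopped down (darker).
Shutter speed: 1/4000 → 1/2000 — 1 stop longer (brighter).
ISO: 1600 → 3200 → 6400 → 12800 → 25600 — 4 stops raised (brighter).
Net: −1 +1 +4 = +4 stops.

4 stops brighter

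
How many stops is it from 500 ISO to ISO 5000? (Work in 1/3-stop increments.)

3 1/3 stops

500 → 640 → 800 → 1000 → 1250 → 1600 → 2000 → 2500 → 3200 → 4000 → 5000 — count the steps: 10 third-stops = 3 1/3 stops.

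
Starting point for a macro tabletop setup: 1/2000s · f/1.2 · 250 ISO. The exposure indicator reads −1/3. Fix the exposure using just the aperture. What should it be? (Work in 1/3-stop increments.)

f/1.1

Underexposed by 1/3 stop → need 1/3 stop brighter.
Aperture: f/1.2 → f/1.1.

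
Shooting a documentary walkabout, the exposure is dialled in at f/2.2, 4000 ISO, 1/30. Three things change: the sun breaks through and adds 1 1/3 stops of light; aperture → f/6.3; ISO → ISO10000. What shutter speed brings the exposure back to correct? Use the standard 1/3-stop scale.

Scene light: 1 1/3 stops brighter.
Aperture: f/2.2 → f/2.5 → f/2.8 → f/3.2 → f/3.5 → f/4 → f/4.5 → f/5 → f/5.6 → f/6.3 — 3 stops narrower (darker).
ISO: 4000 → 5000 → 6400 → 8000 → 10000 — 1 1/3 stops raised (brighter).
Net so far: 1/3 stop darker. Shutter speed: 1/30 → 1/25.

1/25s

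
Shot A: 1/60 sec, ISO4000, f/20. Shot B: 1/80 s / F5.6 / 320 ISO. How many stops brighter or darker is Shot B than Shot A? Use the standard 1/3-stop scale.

Aperture: f/20 → f/18 → f/16 → f/14 → f/13 → f/11 → f/10 → f/9 → f/8 → f/7.1 → f/6.3 → f/5.6 — 3 2/3 stops wider (brighter).
Shutter speed: 1/60 → 1/80 — 1/3 stop faster (darker).
ISO: 4000 → 3200 → 2500 → 2000 → 1600 → 1250 → 1000 → 800 → 640 → 500 → 400 → 320 — 3 2/3 stops dropped (darker).
Net: +3 2/3 −1/3 −3 2/3 = −1/3 stops.

1/3 stop darker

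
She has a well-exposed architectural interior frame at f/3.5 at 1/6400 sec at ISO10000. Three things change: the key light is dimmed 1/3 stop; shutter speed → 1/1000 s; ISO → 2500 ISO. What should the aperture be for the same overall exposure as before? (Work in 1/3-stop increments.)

Scene light: 1/3 stop darker.
Shutter speed: 1/6400 → 1/5000 → 1/4000 → 1/3200 → 1/2500 → 1/2000 → 1/1600 → 1/1250 → 1/1000 — 2 2/3 stops longer (brighter).
ISO: 10000 → 8000 → 6400 → 5000 → 4000 → 3200 → 2500 — 2 stops lower (darker).
Net so far: 1/3 stop brighter. Aperture: f/3.5 → f/4.

f/4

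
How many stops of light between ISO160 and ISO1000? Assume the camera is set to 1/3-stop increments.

160 → 200 → 250 → 320 → 400 → 500 → 640 → 800 → 1000 — count the steps: 8 third-stops = 2 2/3 stops.

2 2/3 stops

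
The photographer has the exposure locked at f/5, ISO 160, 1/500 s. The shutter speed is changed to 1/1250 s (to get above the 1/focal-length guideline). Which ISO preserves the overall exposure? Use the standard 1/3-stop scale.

Shutter speed: 1/500 → 1/640 → 1/800 → 1/1000 → 1/1250 — 1 1/3 stops shorter (darker).
Need 1 1/3 stops brighter from the ISO: 160 → 200 → 250 → 320 → 400.

ISO 400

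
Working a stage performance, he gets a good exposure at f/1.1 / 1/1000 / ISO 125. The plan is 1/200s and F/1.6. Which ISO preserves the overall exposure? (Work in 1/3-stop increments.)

Shutter speed: 1/1000 → 1/800 → 1/640 → 1/500 → 1/400 → 1/320 → 1/250 → 1/200 — 2 1/3 stops slower (brighter).
Aperture: f/1.1 → f/1.2 → f/1.4 → f/1.6 — 1 stop narrower (darker).
Net change so far: 1 1/3 stops brighter. Offset with the ISO: 125 → 100 → 80 → 64 → 50.

ISO 50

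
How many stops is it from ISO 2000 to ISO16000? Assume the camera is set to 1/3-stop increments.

2000 → 2500 → 3200 → 4000 → 5000 → 6400 → 8000 → 10000 → 12800 → 16000 — count the steps: 9 third-stops = 3 stops.

3 stops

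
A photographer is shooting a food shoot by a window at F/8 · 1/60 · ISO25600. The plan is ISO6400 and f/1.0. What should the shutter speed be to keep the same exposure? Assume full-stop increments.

ISO: 25600 → 12800 → 6400 — 2 stops lower (darker).
Aperture: f/8 → f/5.6 → f/4 → f/2.8 → f/2 → f/1.4 → f/1.0 — 6 stops wider (brighter).
Net change so far: 4 stops brighter. Offset with the shutter speed: 1/60 → 1/125 → 1/250 → 1/500 → 1/1000.

1/1000s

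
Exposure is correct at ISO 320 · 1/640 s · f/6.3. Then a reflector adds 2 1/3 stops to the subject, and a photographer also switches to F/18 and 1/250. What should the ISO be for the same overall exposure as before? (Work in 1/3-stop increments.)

Scene light: 2 1/3 stops brighter.
Aperture: f/6.3 → f/7.1 → f/8 → f/9 → f/10 → f/11 → f/13 → f/14 → f/16 → f/18 — 3 stops smaller aperture (darker).
Shutter speed: 1/640 → 1/500 → 1/400 → 1/320 → 1/250 — 1 1/3 stops slower (brighter).
Net so far: 2/3 stop brighter. ISO: 320 → 250 → 200.

ISO 200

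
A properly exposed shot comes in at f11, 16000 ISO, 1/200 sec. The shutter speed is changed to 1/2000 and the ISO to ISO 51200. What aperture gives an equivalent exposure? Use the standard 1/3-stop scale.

f/6.3

Shutter speed: 1/200 → 1/250 → 1/320 → 1/400 → 1/500 → 1/640 → 1/800 → 1/1000 → 1/1250 → 1/1600 → 1/2000 — 3 1/3 stops faster (darker).
ISO: 16000 → 20000 → 25600 → 32000 → 40000 → 51200 — 1 2/3 stops raised (brighter).
Net change so far: 1 2/3 stops darker. Offset with the aperture: f/11 → f/10 → f/9 → f/8 → f/7.1 → f/6.3.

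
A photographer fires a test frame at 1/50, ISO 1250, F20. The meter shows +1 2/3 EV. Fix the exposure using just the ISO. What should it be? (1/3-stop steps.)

Overexposed by 1 2/3 stops → need 1 2/3 stops darker.
ISO: 1250 → 1000 → 800 → 640 → 500 → 400.

ISO 400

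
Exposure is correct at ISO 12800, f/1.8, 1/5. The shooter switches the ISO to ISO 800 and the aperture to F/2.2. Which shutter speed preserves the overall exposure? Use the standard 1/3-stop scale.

5 s

ISO: 12800 → 10000 → 8000 → 6400 → 5000 → 4000 → 3200 → 2500 → 2000 → 1600 → 1250 → 1000 → 800 — 4 stops lower (darker).
Aperture: f/1.8 → f/2 → f/2.2 — 2/3 stop smaller aperture (darker).
Net change so far: 4 2/3 stops darker. Offset with the shutter speed: 1/5 → 1/4 → 0.3 → 0.4 → 0.5 → 0.6 → 0.8 → 1 → 1.3 → 1.6 → 2 → 2.5 → 3.2 → 4 → 5.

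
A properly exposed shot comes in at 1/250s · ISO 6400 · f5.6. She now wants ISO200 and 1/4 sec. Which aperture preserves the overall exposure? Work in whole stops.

ISO: 6400 → 3200 → 1600 → 800 → 400 → 200 — 5 stops lower (darker).
Shutter speed: 1/250 → 1/125 → 1/60 → 1/30 → 1/15 → 1/8 → 1/4 — 6 stops longer (brighter).
Net change so far: 1 stop brighter. Offset with the aperture: f/5.6 → f/8.

f/8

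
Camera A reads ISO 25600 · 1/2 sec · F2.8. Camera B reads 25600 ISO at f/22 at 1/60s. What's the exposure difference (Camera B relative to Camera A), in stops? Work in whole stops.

11 stops darker

Aperture: f/2.8 → f/4 → f/5.6 → f/8 → f/11 → f/16 → f/22 — 6 stops stopped down (darker).
Shutter speed: 1/2 → 1/4 → 1/8 → 1/15 → 1/30 → 1/60 — 5 stops faster (darker).
ISO: unchanged.
Net: −6 −5 = −11 stops.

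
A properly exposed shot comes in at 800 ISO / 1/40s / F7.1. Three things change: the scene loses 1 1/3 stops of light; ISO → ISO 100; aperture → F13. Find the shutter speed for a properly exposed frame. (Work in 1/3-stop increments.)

Scene light: 1 1/3 stops darker.
ISO: 800 → 640 → 500 → 400 → 320 → 250 → 200 → 160 → 125 → 100 — 3 stops lower (darker).
Aperture: f/7.1 → f/8 → f/9 → f/10 → f/11 → f/13 — 1 2/3 stops stopped down (darker).
Net so far: 6 stops darker. Shutter speed: 1/40 → 1/30 → 1/25 → 1/20 → 1/15 → 1/13 → 1/10 → 1/8 → 1/6 → 1/5 → 1/4 → 0.3 → 0.4 → 0.5 → 0.6 → 0.8 → 1 → 1.3 → 1.6.

1.6 s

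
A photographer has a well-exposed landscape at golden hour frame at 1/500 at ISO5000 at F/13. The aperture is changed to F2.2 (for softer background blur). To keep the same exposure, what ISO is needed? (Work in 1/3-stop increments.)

ISO 160

Aperture: f/13 → f/11 → f/10 → f/9 → f/8 → f/7.1 → f/6.3 → f/5.6 → f/5 → f/4.5 → f/4 → f/3.5 → f/3.2 → f/2.8 → f/2.5 → f/2.2 — 5 stops wider (brighter).
Need 5 stops darker from the ISO: 5000 → 4000 → 3200 → 2500 → 2000 → 1600 → 1250 → 1000 → 800 → 640 → 500 → 400 → 320 → 250 → 200 → 160.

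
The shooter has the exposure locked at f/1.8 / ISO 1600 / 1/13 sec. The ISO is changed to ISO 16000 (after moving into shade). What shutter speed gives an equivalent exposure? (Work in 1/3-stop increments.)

ISO: 1600 → 2000 → 2500 → 3200 → 4000 → 5000 → 6400 → 8000 → 10000 → 12800 → 16000 — 3 1/3 stops higher (brighter).
Need 3 1/3 stops darker from the shutter speed: 1/13 → 1/15 → 1/20 → 1/25 → 1/30 → 1/40 → 1/50 → 1/60 → 1/80 → 1/100 → 1/125.

1/125s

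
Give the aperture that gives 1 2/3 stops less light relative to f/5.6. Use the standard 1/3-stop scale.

f/10

Aperture: f/5.6 → f/6.3 → f/7.1 → f/8 → f/9 → f/10 — 1 2/3 stops smaller aperture (darker).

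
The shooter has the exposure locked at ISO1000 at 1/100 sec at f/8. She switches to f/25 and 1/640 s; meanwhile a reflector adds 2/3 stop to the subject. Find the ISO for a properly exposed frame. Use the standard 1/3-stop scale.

Scene light: 2/3 stop brighter.
Aperture: f/8 → f/9 → f/10 → f/11 → f/13 → f/14 → f/16 → f/18 → f/20 → f/22 → f/25 — 3 1/3 stops narrower (darker).
Shutter speed: 1/100 → 1/125 → 1/160 → 1/200 → 1/250 → 1/320 → 1/400 → 1/500 → 1/640 — 2 2/3 stops faster (darker).
Net so far: 5 1/3 stops darker. ISO: 1000 → 1250 → 1600 → 2000 → 2500 → 3200 → 4000 → 5000 → 6400 → 8000 → 10000 → 12800 → 16000 → 20000 → 25600 → 32000 → 40000.

ISO 40000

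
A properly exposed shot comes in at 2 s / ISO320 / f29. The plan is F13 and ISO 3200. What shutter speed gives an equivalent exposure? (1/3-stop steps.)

1/25s

Aperture: f/29 → f/25 → f/22 → f/20 → f/18 → f/16 → f/14 → f/13 — 2 1/3 stops opened up (brighter).
ISO: 320 → 400 → 500 → 640 → 800 → 1000 → 1250 → 1600 → 2000 → 2500 → 3200 — 3 1/3 stops raised (brighter).
Net change so far: 5 2/3 stops brighter. Offset with the shutter speed: 2 → 1.6 → 1.3 → 1 → 0.8 → 0.6 → 0.5 → 0.4 → 0.3 → 1/4 → 1/5 → 1/6 → 1/8 → 1/10 → 1/13 → 1/15 → 1/20 → 1/25.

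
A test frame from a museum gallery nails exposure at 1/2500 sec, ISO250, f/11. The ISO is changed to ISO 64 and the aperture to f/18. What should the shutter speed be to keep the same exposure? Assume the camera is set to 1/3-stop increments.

ISO: 250 → 200 → 160 → 125 → 100 → 80 → 64 — 2 stops dropped (darker).
Aperture: f/11 → f/13 → f/14 → f/16 → f/18 — 1 1/3 stops smaller aperture (darker).
Net change so far: 3 1/3 stops darker. Offset with the shutter speed: 1/2500 → 1/2000 → 1/1600 → 1/1250 → 1/1000 → 1/800 → 1/640 → 1/500 → 1/400 → 1/320 → 1/250.

1/250s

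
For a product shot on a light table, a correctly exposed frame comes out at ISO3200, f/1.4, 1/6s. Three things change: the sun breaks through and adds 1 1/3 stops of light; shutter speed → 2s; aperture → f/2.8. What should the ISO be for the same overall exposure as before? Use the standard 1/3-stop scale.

Scene light: 1 1/3 stops brighter.
Shutter speed: 1/6 → 1/5 → 1/4 → 0.3 → 0.4 → 0.5 → 0.6 → 0.8 → 1 → 1.3 → 1.6 → 2 — 3 2/3 stops longer (brighter).
Aperture: f/1.4 → f/1.6 → f/1.8 → f/2 → f/2.2 → f/2.5 → f/2.8 — 2 stops stopped down (darker).
Net so far: 3 stops brighter. ISO: 3200 → 2500 → 2000 → 1600 → 1250 → 1000 → 800 → 640 → 500 → 400.

ISO 400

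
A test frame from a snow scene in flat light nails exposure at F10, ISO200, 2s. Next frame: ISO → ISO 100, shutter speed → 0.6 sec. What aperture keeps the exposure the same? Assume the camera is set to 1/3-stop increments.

f/4

ISO: 200 → 160 → 125 → 100 — 1 stop dropped (darker).
Shutter speed: 2 → 1.6 → 1.3 → 1 → 0.8 → 0.6 — 1 2/3 stops faster (darker).
Net change so far: 2 2/3 stops darker. Offset with the aperture: f/10 → f/9 → f/8 → f/7.1 → f/6.3 → f/5.6 → f/5 → f/4.5 → f/4.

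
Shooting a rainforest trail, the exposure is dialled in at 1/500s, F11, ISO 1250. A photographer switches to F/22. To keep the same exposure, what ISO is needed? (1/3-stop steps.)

ISO 5000

Aperture: f/11 → f/13 → f/14 → f/16 → f/18 → f/20 → f/22 — 2 stops stopped down (darker).
Need 2 stops brighter from the ISO: 1250 → 1600 → 2000 → 2500 → 3200 → 4000 → 5000.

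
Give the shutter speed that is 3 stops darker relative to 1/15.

1/125s

Shutter speed: 1/15 → 1/30 → 1/60 → 1/125 — 3 stops faster (darker).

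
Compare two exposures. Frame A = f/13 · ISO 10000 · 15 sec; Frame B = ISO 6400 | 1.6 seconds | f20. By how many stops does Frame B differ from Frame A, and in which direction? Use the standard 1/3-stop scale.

5 1/3 stops darker

Aperture: f/13 → f/14 → f/16 → f/18 → f/20 — 1 1/3 stops narrower (darker).
Shutter speed: 15 → 13 → 10 → 8 → 6 → 5 → 4 → 3.2 → 2.5 → 2 → 1.6 — 3 1/3 stops faster (darker).
ISO: 10000 → 8000 → 6400 — 2/3 stop dropped (darker).
Net: −1 1/3 −3 1/3 −2/3 = −5 1/3 stops.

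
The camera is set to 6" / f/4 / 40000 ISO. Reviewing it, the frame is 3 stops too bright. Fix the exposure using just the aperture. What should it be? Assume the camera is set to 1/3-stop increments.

Overexposed by 3 stops → need 3 stops darker.
Aperture: f/4 → f/4.5 → f/5 → f/5.6 → f/6.3 → f/7.1 → f/8 → f/9 → f/10 → f/11.

f/11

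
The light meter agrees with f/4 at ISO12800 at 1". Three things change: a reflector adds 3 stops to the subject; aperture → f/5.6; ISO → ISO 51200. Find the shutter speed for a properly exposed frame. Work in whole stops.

1/15s

Scene light: 3 stops brighter.
Aperture: f/4 → f/5.6 — 1 stop smaller aperture (darker).
ISO: 12800 → 25600 → 51200 — 2 stops raised (brighter).
Net so far: 4 stops brighter. Shutter speed: 1 → 1/2 → 1/4 → 1/8 → 1/15.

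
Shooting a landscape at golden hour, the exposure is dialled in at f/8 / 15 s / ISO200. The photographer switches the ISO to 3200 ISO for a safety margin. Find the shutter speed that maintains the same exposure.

1 s

ISO: 200 → 400 → 800 → 1600 → 3200 — 4 stops higher (brighter).
Need 4 stops darker from the shutter speed: 15 → 8 → 4 → 2 → 1.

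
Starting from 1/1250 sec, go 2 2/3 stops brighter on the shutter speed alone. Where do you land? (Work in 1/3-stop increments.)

Shutter speed: 1/1250 → 1/1000 → 1/800 → 1/640 → 1/500 → 1/400 → 1/320 → 1/250 → 1/200 — 2 2/3 stops longer (brighter).

1/200s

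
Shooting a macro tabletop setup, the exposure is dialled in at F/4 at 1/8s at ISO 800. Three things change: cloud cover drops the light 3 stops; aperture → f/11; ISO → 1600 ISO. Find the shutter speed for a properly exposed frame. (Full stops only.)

Scene light: 3 stops darker.
Aperture: f/4 → f/5.6 → f/8 → f/11 — 3 stops smaller aperture (darker).
ISO: 800 → 1600 — 1 stop raised (brighter).
Net so far: 5 stops darker. Shutter speed: 1/8 → 1/4 → 1/2 → 1 → 2 → 4.

4 s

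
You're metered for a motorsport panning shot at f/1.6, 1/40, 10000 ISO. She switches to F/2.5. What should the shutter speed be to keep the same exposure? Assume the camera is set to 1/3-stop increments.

1/15s

Aperture: f/1.6 → f/1.8 → f/2 → f/2.2 → f/2.5 — 1 1/3 stops smaller aperture (darker).
Need 1 1/3 stops brighter from the shutter speed: 1/40 → 1/30 → 1/25 → 1/20 → 1/15.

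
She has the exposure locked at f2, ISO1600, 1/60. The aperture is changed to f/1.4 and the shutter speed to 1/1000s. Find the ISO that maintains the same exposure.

ISO 12800

Aperture: f/2 → f/1.4 — 1 stop larger aperture (brighter).
Shutter speed: 1/60 → 1/125 → 1/250 → 1/500 → 1/1000 — 4 stops faster (darker).
Net change so far: 3 stops darker. Offset with the ISO: 1600 → 3200 → 6400 → 12800.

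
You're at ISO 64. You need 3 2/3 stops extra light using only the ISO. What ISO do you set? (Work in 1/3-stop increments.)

ISO 800

ISO: 64 → 80 → 100 → 125 → 160 → 200 → 250 → 320 → 400 → 500 → 640 → 800 — 3 2/3 stops raised (brighter).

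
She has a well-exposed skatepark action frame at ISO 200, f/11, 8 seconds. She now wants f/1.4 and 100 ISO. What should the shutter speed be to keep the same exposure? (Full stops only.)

Aperture: f/11 → f/8 → f/5.6 → f/4 → f/2.8 → f/2 → f/1.4 — 6 stops larger aperture (brighter).
ISO: 200 → 100 — 1 stop dropped (darker).
Net change so far: 5 stops brighter. Offset with the shutter speed: 8 → 4 → 2 → 1 → 1/2 → 1/4.

1/4s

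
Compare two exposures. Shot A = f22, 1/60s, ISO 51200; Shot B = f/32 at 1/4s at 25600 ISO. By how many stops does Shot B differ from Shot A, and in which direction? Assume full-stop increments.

2 stops brighter

Aperture: f/22 → f/32 — 1 stop smaller aperture (darker).
Shutter speed: 1/60 → 1/30 → 1/15 → 1/8 → 1/4 — 4 stops longer (brighter).
ISO: 51200 → 25600 — 1 stop lower (darker).
Net: −1 +4 −1 = +2 stops.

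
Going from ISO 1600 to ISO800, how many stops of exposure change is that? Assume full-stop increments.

1 stop

1600 → 800 — count the steps: 1 stop.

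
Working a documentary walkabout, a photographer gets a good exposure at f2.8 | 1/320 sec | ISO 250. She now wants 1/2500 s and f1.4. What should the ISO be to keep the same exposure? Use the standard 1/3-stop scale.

ISO 500

Shutter speed: 1/320 → 1/400 → 1/500 → 1/640 → 1/800 → 1/1000 → 1/1250 → 1/1600 → 1/2000 → 1/2500 — 3 stops faster (darker).
Aperture: f/2.8 → f/2.5 → f/2.2 → f/2 → f/1.8 → f/1.6 → f/1.4 — 2 stops larger aperture (brighter).
Net change so far: 1 stop darker. Offset with the ISO: 250 → 320 → 400 → 500.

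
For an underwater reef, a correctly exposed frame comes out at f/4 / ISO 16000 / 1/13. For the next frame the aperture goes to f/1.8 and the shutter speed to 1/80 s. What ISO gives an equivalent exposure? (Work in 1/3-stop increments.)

ISO 20000

Aperture: f/4 → f/3.5 → f/3.2 → f/2.8 → f/2.5 → f/2.2 → f/2 → f/1.8 — 2 1/3 stops larger aperture (brighter).
Shutter speed: 1/13 → 1/15 → 1/20 → 1/25 → 1/30 → 1/40 → 1/50 → 1/60 → 1/80 — 2 2/3 stops faster (darker).
Net change so far: 1/3 stop darker. Offset with the ISO: 16000 → 20000.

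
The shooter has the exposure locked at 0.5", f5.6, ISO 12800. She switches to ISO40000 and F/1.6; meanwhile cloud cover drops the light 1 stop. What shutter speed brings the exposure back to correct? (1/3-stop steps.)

Scene light: 1 stop darker.
ISO: 12800 → 16000 → 20000 → 25600 → 32000 → 40000 — 1 2/3 stops higher (brighter).
Aperture: f/5.6 → f/5 → f/4.5 → f/4 → f/3.5 → f/3.2 → f/2.8 → f/2.5 → f/2.2 → f/2 → f/1.8 → f/1.6 — 3 2/3 stops larger aperture (brighter).
Net so far: 4 1/3 stops brighter. Shutter speed: 0.5 → 0.4 → 0.3 → 1/4 → 1/5 → 1/6 → 1/8 → 1/10 → 1/13 → 1/15 → 1/20 → 1/25 → 1/30 → 1/40.

1/40s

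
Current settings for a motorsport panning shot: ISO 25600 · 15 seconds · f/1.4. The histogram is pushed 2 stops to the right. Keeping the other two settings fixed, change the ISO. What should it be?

ISO 6400

Overexposed by 2 stops → need 2 stops darker.
ISO: 25600 → 12800 → 6400.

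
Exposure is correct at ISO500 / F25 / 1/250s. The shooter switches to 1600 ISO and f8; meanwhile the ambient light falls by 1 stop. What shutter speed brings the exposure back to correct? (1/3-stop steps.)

Scene light: 1 stop darker.
ISO: 500 → 640 → 800 → 1000 → 1250 → 1600 — 1 2/3 stops raised (brighter).
Aperture: f/25 → f/22 → f/20 → f/18 → f/16 → f/14 → f/13 → f/11 → f/10 → f/9 → f/8 — 3 1/3 stops larger aperture (brighter).
Net so far: 4 stops brighter. Shutter speed: 1/250 → 1/320 → 1/400 → 1/500 → 1/640 → 1/800 → 1/1000 → 1/1250 → 1/1600 → 1/2000 → 1/2500 → 1/3200 → 1/4000.

1/4000s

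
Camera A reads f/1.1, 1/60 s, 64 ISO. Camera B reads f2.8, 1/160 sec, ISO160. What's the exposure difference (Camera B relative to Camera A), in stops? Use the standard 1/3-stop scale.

Aperture: f/1.1 → f/1.2 → f/1.4 → f/1.6 → f/1.8 → f/2 → f/2.2 → f/2.5 → f/2.8 — 2 2/3 stops smaller aperture (darker).
Shutter speed: 1/60 → 1/80 → 1/100 → 1/125 → 1/160 — 1 1/3 stops faster (darker).
ISO: 64 → 80 → 100 → 125 → 160 — 1 1/3 stops higher (brighter).
Net: −2 2/3 −1 1/3 +1 1/3 = −2 2/3 stops.

2 2/3 stops darker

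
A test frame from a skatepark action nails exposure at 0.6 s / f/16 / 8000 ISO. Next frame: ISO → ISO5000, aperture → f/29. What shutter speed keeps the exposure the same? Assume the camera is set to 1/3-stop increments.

3.2 s

ISO: 8000 → 6400 → 5000 — 2/3 stop lower (darker).
Aperture: f/16 → f/18 → f/20 → f/22 → f/25 → f/29 — 1 2/3 stops smaller aperture (darker).
Net change so far: 2 1/3 stops darker. Offset with the shutter speed: 0.6 → 0.8 → 1 → 1.3 → 1.6 → 2 → 2.5 → 3.2.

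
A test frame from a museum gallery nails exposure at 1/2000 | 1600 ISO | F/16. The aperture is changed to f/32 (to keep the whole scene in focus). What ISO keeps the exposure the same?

ISO 6400

Aperture: f/16 → f/22 → f/32 — 2 stops stopped down (darker).
Need 2 stops brighter from the ISO: 1600 → 3200 → 6400.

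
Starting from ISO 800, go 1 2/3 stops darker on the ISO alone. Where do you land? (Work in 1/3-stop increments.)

ISO: 800 → 640 → 500 → 400 → 320 → 250 — 1 2/3 stops dropped (darker).

ISO 250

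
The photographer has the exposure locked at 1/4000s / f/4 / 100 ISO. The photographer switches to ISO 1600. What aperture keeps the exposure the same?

f/16

ISO: 100 → 200 → 400 → 800 → 1600 — 4 stops raised (brighter).
Need 4 stops darker from the aperture: f/4 → f/5.6 → f/8 → f/11 → f/16.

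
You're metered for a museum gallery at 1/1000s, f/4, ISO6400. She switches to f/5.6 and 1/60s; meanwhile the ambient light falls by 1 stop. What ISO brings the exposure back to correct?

ISO 1600

Scene light: 1 stop darker.
Aperture: f/4 → f/5.6 — 1 stop stopped down (darker).
Shutter speed: 1/1000 → 1/500 → 1/250 → 1/125 → 1/60 — 4 stops longer (brighter).
Net so far: 2 stops brighter. ISO: 6400 → 3200 → 1600.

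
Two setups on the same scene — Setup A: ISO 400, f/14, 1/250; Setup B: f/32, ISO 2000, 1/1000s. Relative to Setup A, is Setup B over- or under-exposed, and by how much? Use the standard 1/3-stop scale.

Aperture: f/14 → f/16 → f/18 → f/20 → f/22 → f/25 → f/29 → f/32 — 2 1/3 stops narrower (darker).
Shutter speed: 1/250 → 1/320 → 1/400 → 1/500 → 1/640 → 1/800 → 1/1000 — 2 stops faster (darker).
ISO: 400 → 500 → 640 → 800 → 1000 → 1250 → 1600 → 2000 — 2 1/3 stops higher (brighter).
Net: −2 1/3 −2 +2 1/3 = −2 stops.

2 stops darker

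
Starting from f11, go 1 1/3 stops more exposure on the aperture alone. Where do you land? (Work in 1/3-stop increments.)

f/7.1

Aperture: f/11 → f/10 → f/9 → f/8 → f/7.1 — 1 1/3 stops opened up (brighter).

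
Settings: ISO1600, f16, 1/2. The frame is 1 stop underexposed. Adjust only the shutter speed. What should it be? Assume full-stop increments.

Underexposed by 1 stop → need 1 stop brighter.
Shutter speed: 1/2 → 1.

1 s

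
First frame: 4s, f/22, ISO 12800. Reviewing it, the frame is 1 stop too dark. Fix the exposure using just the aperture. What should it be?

Underexposed by 1 stop → need 1 stop brighter.
Aperture: f/22 → f/16.

f/16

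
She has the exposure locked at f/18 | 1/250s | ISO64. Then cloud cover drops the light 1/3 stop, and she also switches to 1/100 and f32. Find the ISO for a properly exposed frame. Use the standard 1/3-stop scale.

ISO 100

Scene light: 1/3 stop darker.
Shutter speed: 1/250 → 1/200 → 1/160 → 1/125 → 1/100 — 1 1/3 stops longer (brighter).
Aperture: f/18 → f/20 → f/22 → f/25 → f/29 → f/32 — 1 2/3 stops stopped down (darker).
Net so far: 2/3 stop darker. ISO: 64 → 80 → 100.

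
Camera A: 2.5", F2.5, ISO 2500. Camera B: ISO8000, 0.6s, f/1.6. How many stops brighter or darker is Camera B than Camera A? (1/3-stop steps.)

Aperture: f/2.5 → f/2.2 → f/2 → f/1.8 → f/1.6 — 1 1/3 stops opened up (brighter).
Shutter speed: 2.5 → 2 → 1.6 → 1.3 → 1 → 0.8 → 0.6 — 2 stops shorter (darker).
ISO: 2500 → 3200 → 4000 → 5000 → 6400 → 8000 — 1 2/3 stops raised (brighter).
Net: +1 1/3 −2 +1 2/3 = +1 stop.

1 stop brighter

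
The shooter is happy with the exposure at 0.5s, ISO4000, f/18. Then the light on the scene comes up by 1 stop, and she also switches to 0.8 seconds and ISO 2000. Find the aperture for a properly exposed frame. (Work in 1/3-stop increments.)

f/22

Scene light: 1 stop brighter.
Shutter speed: 0.5 → 0.6 → 0.8 — 2/3 stop longer (brighter).
ISO: 4000 → 3200 → 2500 → 2000 — 1 stop dropped (darker).
Net so far: 2/3 stop brighter. Aperture: f/18 → f/20 → f/22.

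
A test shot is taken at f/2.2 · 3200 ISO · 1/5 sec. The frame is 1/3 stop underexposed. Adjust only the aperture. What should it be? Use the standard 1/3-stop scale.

f/2

Underexposed by 1/3 stop → need 1/3 stop brighter.
Aperture: f/2.2 → f/2.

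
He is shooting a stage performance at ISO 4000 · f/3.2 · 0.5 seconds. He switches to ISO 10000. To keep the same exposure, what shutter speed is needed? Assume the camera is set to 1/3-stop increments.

1/5s

ISO: 4000 → 5000 → 6400 → 8000 → 10000 — 1 1/3 stops higher (brighter).
Need 1 1/3 stops darker from the shutter speed: 0.5 → 0.4 → 0.3 → 1/4 → 1/5.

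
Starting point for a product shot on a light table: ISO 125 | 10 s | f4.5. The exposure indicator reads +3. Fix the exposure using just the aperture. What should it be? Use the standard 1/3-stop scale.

f/13

Overexposed by 3 stops → need 3 stops darker.
Aperture: f/4.5 → f/5 → f/5.6 → f/6.3 → f/7.1 → f/8 → f/9 → f/10 → f/11 → f/13.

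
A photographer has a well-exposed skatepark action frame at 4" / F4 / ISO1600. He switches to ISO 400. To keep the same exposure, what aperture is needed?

f/2

ISO: 1600 → 800 → 400 — 2 stops dropped (darker).
Need 2 stops brighter from the aperture: f/4 → f/2.8 → f/2.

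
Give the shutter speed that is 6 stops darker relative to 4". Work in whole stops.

1/15s

Shutter speed: 4 → 2 → 1 → 1/2 → 1/4 → 1/8 → 1/15 — 6 stops faster (darker).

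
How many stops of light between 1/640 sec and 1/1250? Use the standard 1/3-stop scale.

1/640 → 1/800 → 1/1000 → 1/1250 — count the steps: 3 third-stops = 1 stop.

1 stop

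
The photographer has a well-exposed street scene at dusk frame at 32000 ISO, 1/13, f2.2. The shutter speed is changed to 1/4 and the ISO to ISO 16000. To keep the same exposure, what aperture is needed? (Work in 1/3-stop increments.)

f/2.8

Shutter speed: 1/13 → 1/10 → 1/8 → 1/6 → 1/5 → 1/4 — 1 2/3 stops slower (brighter).
ISO: 32000 → 25600 → 20000 → 16000 — 1 stop dropped (darker).
Net change so far: 2/3 stop brighter. Offset with the aperture: f/2.2 → f/2.5 → f/2.8.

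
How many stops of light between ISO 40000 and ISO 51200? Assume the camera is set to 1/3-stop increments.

1/3 stop

40000 → 51200 — count the steps: 1 third-stops = 1/3 stop.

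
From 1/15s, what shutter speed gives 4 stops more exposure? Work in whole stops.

Shutter speed: 1/15 → 1/8 → 1/4 → 1/2 → 1 — 4 stops slower (brighter).

1 s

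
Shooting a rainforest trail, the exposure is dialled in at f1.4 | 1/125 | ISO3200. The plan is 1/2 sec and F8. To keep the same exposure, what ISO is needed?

ISO 1600

Shutter speed: 1/125 → 1/60 → 1/30 → 1/15 → 1/8 → 1/4 → 1/2 — 6 stops longer (brighter).
Aperture: f/1.4 → f/2 → f/2.8 → f/4 → f/5.6 → f/8 — 5 stops smaller aperture (darker).
Net change so far: 1 stop brighter. Offset with the ISO: 3200 → 1600.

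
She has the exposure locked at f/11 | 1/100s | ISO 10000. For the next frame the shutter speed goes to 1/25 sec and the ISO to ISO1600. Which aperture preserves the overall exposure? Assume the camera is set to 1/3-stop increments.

Shutter speed: 1/100 → 1/80 → 1/60 → 1/50 → 1/40 → 1/30 → 1/25 — 2 stops slower (brighter).
ISO: 10000 → 8000 → 6400 → 5000 → 4000 → 3200 → 2500 → 2000 → 1600 — 2 2/3 stops dropped (darker).
Net change so far: 2/3 stop darker. Offset with the aperture: f/11 → f/10 → f/9.

f/9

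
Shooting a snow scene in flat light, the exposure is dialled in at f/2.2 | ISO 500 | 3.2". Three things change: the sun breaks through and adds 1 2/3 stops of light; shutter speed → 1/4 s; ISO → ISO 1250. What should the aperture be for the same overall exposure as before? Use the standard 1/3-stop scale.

Scene light: 1 2/3 stops brighter.
Shutter speed: 3.2 → 2.5 → 2 → 1.6 → 1.3 → 1 → 0.8 → 0.6 → 0.5 → 0.4 → 0.3 → 1/4 — 3 2/3 stops faster (darker).
ISO: 500 → 640 → 800 → 1000 → 1250 — 1 1/3 stops raised (brighter).
Net so far: 2/3 stop darker. Aperture: f/2.2 → f/2 → f/1.8.

f/1.8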